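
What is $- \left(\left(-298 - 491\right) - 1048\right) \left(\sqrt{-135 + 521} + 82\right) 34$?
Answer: $5121556 + 62458 \sqrt{386} \approx 6.3487 \cdot 10^{6}$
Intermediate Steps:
$- \left(\left(-298 - 491\right) - 1048\right) \left(\sqrt{-135 + 521} + 82\right) 34 = - \left(\left(-298 - 491\right) - 1048\right) \left(\sqrt{386} + 82\right) 34 = - \left(-789 - 1048\right) \left(82 + \sqrt{386}\right) 34 = - \left(-1837\right) \left(82 + \sqrt{386}\right) 34 = - (-150634 - 1837 \sqrt{386}) 34 = \left(150634 + 1837 \sqrt{386}\right) 34 = 5121556 + 62458 \sqrt{386}$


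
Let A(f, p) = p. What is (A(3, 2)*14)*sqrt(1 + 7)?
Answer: 56*sqrt(2) ≈ 79.196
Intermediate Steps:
(A(3, 2)*14)*sqrt(1 + 7) = (2*14)*sqrt(1 + 7) = 28*sqrt(8) = 28*(2*sqrt(2)) = 56*sqrt(2)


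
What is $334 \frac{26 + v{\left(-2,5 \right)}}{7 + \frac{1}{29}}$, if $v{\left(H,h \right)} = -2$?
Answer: $\frac{19372}{17} \approx 1139.5$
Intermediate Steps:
$334 \frac{26 + v{\left(-2,5 \right)}}{7 + \frac{1}{29}} = 334 \frac{26 - 2}{7 + \frac{1}{29}} = 334 \frac{24}{7 + \frac{1}{29}} = 334 \frac{24}{\frac{204}{29}} = 334 \cdot 24 \cdot \frac{29}{204} = 334 \cdot \frac{58}{17} = \frac{19372}{17}$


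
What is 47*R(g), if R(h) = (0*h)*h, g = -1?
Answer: 0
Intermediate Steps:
R(h) = 0 (R(h) = 0*h = 0)
47*R(g) = 47*0 = 0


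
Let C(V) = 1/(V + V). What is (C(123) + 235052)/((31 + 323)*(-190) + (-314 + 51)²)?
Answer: 57822793/469614 ≈ 123.13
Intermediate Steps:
C(V) = 1/(2*V)
(C(123) + 235052)/((31 + 323)*(-190) + (-314 + 51)²) = ((½)/123 + 235052)/((31 + 323)*(-190) + (-314 + 51)²) = ((½)*(1/123) + 235052)/(354*(-190) + (-263)²) = (1/246 + 235052)/(-67260 + 69169) = (57822793/246)/1909 = (57822793/246)*(1/1909) = 57822793/469614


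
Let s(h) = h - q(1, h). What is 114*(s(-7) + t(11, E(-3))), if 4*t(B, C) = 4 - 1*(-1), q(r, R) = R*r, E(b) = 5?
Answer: 285/2 ≈ 142.50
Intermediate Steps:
t(B, C) = 5/4 (t(B, C) = (4 - 1*(-1))/4 = (4 + 1)/4 = (¼)*5 = 5/4)
s(h) = 0 (s(h) = h - h = 0)
114*(s(-7) + t(11, E(-3))) = 114*(0 + 5/4) = 114*(5/4) = 285/2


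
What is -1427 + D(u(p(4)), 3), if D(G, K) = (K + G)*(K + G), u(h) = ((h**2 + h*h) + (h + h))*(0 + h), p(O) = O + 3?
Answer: 617942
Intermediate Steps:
p(O) = 3 + O
u(h) = h*(2*h + 2*h**2) (u(h) = ((h**2 + h**2) + 2*h)*h = (2*h**2 + 2*h)*h = (2*h + 2*h**2)*h = h*(2*h + 2*h**2))
D(G, K) = (G + K)**2 (D(G, K) = (G + K)*(G + K) = (G + K)**2)
-1427 + D(u(p(4)), 3) = -1427 + (2*(3 + 4)**2*(1 + (3 + 4)) + 3)**2 = -1427 + (2*7**2*(1 + 7) + 3)**2 = -1427 + (2*49*8 + 3)**2 = -1427 + (784 + 3)**2 = -1427 + 787**2 = -1427 + 619369 = 617942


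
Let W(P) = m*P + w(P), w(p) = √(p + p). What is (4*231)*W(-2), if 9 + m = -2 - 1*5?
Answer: 29568 + 1848*I ≈ 29568.0 + 1848.0*I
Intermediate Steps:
w(p) = √2*√p (w(p) = √(2*p) = √2*√p)
m = -16 (m = -9 + (-2 - 1*5) = -9 + (-2 - 5) = -9 - 7 = -16)
W(P) = -16*P + √2*√P
(4*231)*W(-2) = (4*231)*(-16*(-2) + √2*√(-2)) = 924*(32 + √2*(I*√2)) = 924*(32 + 2*I) = 29568 + 1848*I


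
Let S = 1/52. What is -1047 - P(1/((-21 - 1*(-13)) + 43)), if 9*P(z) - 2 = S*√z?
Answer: -9425/9 - √35/16380 ≈ -1047.2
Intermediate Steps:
S = 1/52 ≈ 0.019231
P(z) = 2/9 + √z/468 (P(z) = 2/9 + (√z/52)/9 = 2/9 + √z/468)
-1047 - P(1/((-21 - 1*(-13)) + 43)) = -1047 - (2/9 + √(1/((-21 - 1*(-13)) + 43))/468) = -1047 - (2/9 + √(1/((-21 + 13) + 43))/468) = -1047 - (2/9 + √(1/(-8 + 43))/468) = -1047 - (2/9 + √(1/35)/468) = -1047 - (2/9 + (√35/35)/468) = -1047 - (2/9 + √35/16380) = -1047 + (-2/9 - √35/16380) = -9425/9 - √35/16380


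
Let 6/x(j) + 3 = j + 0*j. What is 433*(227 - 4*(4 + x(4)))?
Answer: 80971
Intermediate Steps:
x(j) = 6/(-3 + j) (x(j) = 6/(-3 + (j + 0*j)) = 6/(-3 + (j + 0)) = 6/(-3 + j))
433*(227 - 4*(4 + x(4))) = 433*(227 - 4*(4 + 6/(-3 + 4))) = 433*(227 - 4*(4 + 6/1)) = 433*(227 - 4*(4 + 6*1)) = 433*(227 - 4*(4 + 6)) = 433*(227 - 4*10) = 433*(227 - 40) = 433*187 = 80971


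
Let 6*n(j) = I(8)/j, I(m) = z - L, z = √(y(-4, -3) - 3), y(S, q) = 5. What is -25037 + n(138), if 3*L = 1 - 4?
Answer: -20730635/828 + √2/828 ≈ -25037.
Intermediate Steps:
L = -1 (L = (1 - 4)/3 = (⅓)*(-3) = -1)
z = √2 (z = √(5 - 3) = √2 ≈ 1.4142)
I(m) = 1 + √2 (I(m) = √2 - 1*(-1) = √2 + 1 = 1 + √2)
n(j) = (1 + √2)/(6*j) (n(j) = ((1 + √2)/j)/6 = (1 + √2)/(6*j))
-25037 + n(138) = -25037 + (⅙)*(1 + √2)/138 = -25037 + (⅙)*(1/138)*(1 + √2) = -25037 + (1/828 + √2/828) = -20730635/828 + √2/828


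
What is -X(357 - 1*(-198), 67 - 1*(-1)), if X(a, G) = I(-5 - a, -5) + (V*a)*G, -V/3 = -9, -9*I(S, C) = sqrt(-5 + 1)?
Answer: -1018980 + 2*I/9 ≈ -1.019e+6 + 0.22222*I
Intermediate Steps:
I(S, C) = -2*I/9 (I(S, C) = -sqrt(-5 + 1)/9 = -2*I/9)
V = 27 (V = -3*(-9) = 27)
X(a, G) = -2*I/9 + 27*G*a (X(a, G) = -2*I/9 + (27*a)*G = -2*I/9 + 27*G*a)
-X(357 - 1*(-198), 67 - 1*(-1)) = -(-2*I/9 + 27*(67 - 1*(-1))*(357 - 1*(-198))) = -(-2*I/9 + 27*(67 + 1)*(357 + 198)) = -(-2*I/9 + 27*68*555) = -(-2*I/9 + 1018980) = -(1018980 - 2*I/9) = -1018980 + 2*I/9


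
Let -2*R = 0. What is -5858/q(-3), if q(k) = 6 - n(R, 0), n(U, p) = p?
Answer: -2929/3 ≈ -976.33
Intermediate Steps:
R = 0 (R = -½*0 = 0)
q(k) = 6 (q(k) = 6 - 1*0 = 6 + 0 = 6)
-5858/q(-3) = -5858/6 = -5858*⅙ = -2929/3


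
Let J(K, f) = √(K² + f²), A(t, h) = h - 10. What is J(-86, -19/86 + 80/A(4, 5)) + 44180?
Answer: 44180 + √56646841/86 ≈ 44268.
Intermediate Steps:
A(t, h) = -10 + h
J(-86, -19/86 + 80/A(4, 5)) + 44180 = √((-86)² + (-19/86 + 80/(-10 + 5))²) + 44180 = √(7396 + (-19*1/86 + 80/(-5))²) + 44180 = √(7396 + (-19/86 + 80*(-⅕))²) + 44180 = √(7396 + (-19/86 - 16)²) + 44180 = √(7396 + (-1395/86)²) + 44180 = √(7396 + 1946025/7396) + 44180 = √(56646841/7396) + 44180 = √56646841/86 + 44180 = 44180 + √56646841/86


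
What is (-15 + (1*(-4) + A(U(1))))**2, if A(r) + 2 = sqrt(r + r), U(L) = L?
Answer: (21 - sqrt(2))**2 ≈ 383.60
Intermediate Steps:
A(r) = -2 + sqrt(2)*sqrt(r) (A(r) = -2 + sqrt(r + r) = -2 + sqrt(2*r) = -2 + sqrt(2)*sqrt(r))
(-15 + (1*(-4) + A(U(1))))**2 = (-15 + (1*(-4) + (-2 + sqrt(2)*sqrt(1))))**2 = (-15 + (-4 + (-2 + sqrt(2)*1)))**2 = (-15 + (-4 + (-2 + sqrt(2))))**2 = (-15 + (-6 + sqrt(2)))**2 = (-21 + sqrt(2))**2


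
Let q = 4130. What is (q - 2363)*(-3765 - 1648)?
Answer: -9564771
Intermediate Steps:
(q - 2363)*(-3765 - 1648) = (4130 - 2363)*(-3765 - 1648) = 1767*(-5413) = -9564771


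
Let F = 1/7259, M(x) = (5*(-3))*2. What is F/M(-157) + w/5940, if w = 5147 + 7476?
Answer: 91630159/43118460 ≈ 2.1251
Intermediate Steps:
M(x) = -30 (M(x) = -15*2 = -30)
F = 1/7259 ≈ 0.00013776
w = 12623
F/M(-157) + w/5940 = (1/7259)/(-30) + 12623/5940 = (1/7259)*(-1/30) + 12623*(1/5940) = -1/217770 + 12623/5940 = 91630159/43118460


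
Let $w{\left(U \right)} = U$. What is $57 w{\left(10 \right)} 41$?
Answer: $23370$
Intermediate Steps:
$57 w{\left(10 \right)} 41 = 57 \cdot 10 \cdot 41 = 570 \cdot 41 = 23370$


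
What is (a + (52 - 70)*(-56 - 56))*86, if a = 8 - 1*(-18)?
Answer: 175612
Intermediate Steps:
a = 26 (a = 8 + 18 = 26)
(a + (52 - 70)*(-56 - 56))*86 = (26 + (52 - 70)*(-56 - 56))*86 = (26 - 18*(-112))*86 = (26 + 2016)*86 = 2042*86 = 175612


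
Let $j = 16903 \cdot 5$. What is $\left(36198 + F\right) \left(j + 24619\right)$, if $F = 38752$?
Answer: $8179593300$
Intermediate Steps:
$j = 84515$
$\left(36198 + F\right) \left(j + 24619\right) = \left(36198 + 38752\right) \left(84515 + 24619\right) = 74950 \cdot 109134 = 8179593300$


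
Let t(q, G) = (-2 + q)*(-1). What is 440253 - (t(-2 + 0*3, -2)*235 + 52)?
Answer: 439261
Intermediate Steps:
t(q, G) = 2 - q
440253 - (t(-2 + 0*3, -2)*235 + 52) = 440253 - ((2 - (-2 + 0*3))*235 + 52) = 440253 - ((2 - (-2 + 0))*235 + 52) = 440253 - ((2 - 1*(-2))*235 + 52) = 440253 - ((2 + 2)*235 + 52) = 440253 - (4*235 + 52) = 440253 - (940 + 52) = 440253 - 1*992 = 440253 - 992 = 439261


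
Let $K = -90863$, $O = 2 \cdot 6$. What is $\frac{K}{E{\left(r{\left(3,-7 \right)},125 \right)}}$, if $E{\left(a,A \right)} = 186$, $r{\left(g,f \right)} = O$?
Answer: $- \frac{90863}{186} \approx -488.51$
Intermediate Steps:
$O = 12$
$r{\left(g,f \right)} = 12$
$\frac{K}{E{\left(r{\left(3,-7 \right)},125 \right)}} = - \frac{90863}{186}$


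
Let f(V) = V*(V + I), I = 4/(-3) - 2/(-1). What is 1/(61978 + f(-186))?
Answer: 1/96450 ≈ 1.0368e-5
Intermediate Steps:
I = 2/3 (I = 4*(-1/3) - 2*(-1) = -4/3 + 2 = 2/3 ≈ 0.66667)
f(V) = V*(2/3 + V) (f(V) = V*(V + 2/3) = V*(2/3 + V))
1/(61978 + f(-186)) = 1/(61978 + (1/3)*(-186)*(2 + 3*(-186))) = 1/(61978 + (1/3)*(-186)*(2 - 558)) = 1/(61978 + (1/3)*(-186)*(-556)) = 1/(61978 + 34472) = 1/96450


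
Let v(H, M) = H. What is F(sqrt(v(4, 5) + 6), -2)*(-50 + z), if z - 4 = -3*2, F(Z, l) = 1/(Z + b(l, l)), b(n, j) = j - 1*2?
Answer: 104/3 + 26*sqrt(10)/3 ≈ 62.073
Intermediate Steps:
b(n, j) = -2 + j (b(n, j) = j - 2 = -2 + j)
F(Z, l) = 1/(-2 + Z + l) (F(Z, l) = 1/(Z + (-2 + l)) = 1/(-2 + Z + l))
z = -2 (z = 4 - 3*2 = 4 - 6 = -2)
F(sqrt(v(4, 5) + 6), -2)*(-50 + z) = (-50 - 2)/(-2 + sqrt(4 + 6) - 2) = -52/(-2 + sqrt(10) - 2) = -52/(-4 + sqrt(10))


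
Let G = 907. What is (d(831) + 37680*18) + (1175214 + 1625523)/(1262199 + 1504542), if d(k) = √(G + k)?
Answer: 625505738859/922247 + √1738 ≈ 6.7828e+5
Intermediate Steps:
d(k) = √(907 + k)
(d(831) + 37680*18) + (1175214 + 1625523)/(1262199 + 1504542) = (√(907 + 831) + 37680*18) + (1175214 + 1625523)/(1262199 + 1504542) = (√1738 + 678240) + 2800737/2766741 = (678240 + √1738) + 2800737*(1/2766741) = (678240 + √1738) + 933579/922247 = 625505738859/922247 + √1738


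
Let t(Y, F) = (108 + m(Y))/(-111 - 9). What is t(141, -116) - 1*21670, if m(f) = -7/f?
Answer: -366671621/16920 ≈ -21671.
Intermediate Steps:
t(Y, F) = -9/10 + 7/(120*Y) (t(Y, F) = (108 - 7/Y)/(-111 - 9) = (108 - 7/Y)/(-120) = (108 - 7/Y)*(-1/120) = -9/10 + 7/(120*Y))
t(141, -116) - 1*21670 = (1/120)*(7 - 108*141)/141 - 1*21670 = (1/120)*(1/141)*(7 - 15228) - 21670 = (1/120)*(1/141)*(-15221) - 21670 = -15221/16920 - 21670 = -366671621/16920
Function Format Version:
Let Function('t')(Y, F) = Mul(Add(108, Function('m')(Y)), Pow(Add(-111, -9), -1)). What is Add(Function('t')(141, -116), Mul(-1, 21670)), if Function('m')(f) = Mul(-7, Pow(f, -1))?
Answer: Rational(-366671621, 16920) ≈ -21671.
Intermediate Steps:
Function('t')(Y, F) = Add(Rational(-9, 10), Mul(Rational(7, 120), Pow(Y, -1))) (Function('t')(Y, F) = Mul(Add(108, Mul(-7, Pow(Y, -1))), Pow(Add(-111, -9), -1)) = Mul(Add(108, Mul(-7, Pow(Y, -1))), Pow(-120, -1)) = Mul(Add(108, Mul(-7, Pow(Y, -1))), Rational(-1, 120)) = Add(Rational(-9, 10), Mul(Rational(7, 120), Pow(Y, -1))))
Add(Function('t')(141, -116), Mul(-1, 21670)) = Add(Mul(Rational(1, 120), Pow(141, -1), Add(7, Mul(-108, 141))), Mul(-1, 21670)) = Add(Mul(Rational(1, 120), Rational(1, 141), Add(7, -15228)), -21670) = Add(Mul(Rational(1, 120), Rational(1, 141), -15221), -21670) = Add(Rational(-15221, 16920), -21670) = Rational(-366671621, 16920)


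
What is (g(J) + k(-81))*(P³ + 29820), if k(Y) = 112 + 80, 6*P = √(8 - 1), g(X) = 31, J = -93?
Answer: 6649860 + 1561*√7/216 ≈ 6.6499e+6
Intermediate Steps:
P = √7/6 (P = √(8 - 1)/6 = √7/6 ≈ 0.44096)
k(Y) = 192
(g(J) + k(-81))*(P³ + 29820) = (31 + 192)*((√7/6)³ + 29820) = 223*(7*√7/216 + 29820) = 223*(29820 + 7*√7/216) = 6649860 + 1561*√7/216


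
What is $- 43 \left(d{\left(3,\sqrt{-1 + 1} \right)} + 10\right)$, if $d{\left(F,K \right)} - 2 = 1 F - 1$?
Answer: $-602$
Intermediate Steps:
$d{\left(F,K \right)} = 1 + F$ ($d{\left(F,K \right)} = 2 + \left(1 F - 1\right) = 2 + \left(F - 1\right) = 2 + \left(-1 + F\right) = 1 + F$)
$- 43 \left(d{\left(3,\sqrt{-1 + 1} \right)} + 10\right) = - 43 \left(\left(1 + 3\right) + 10\right) = - 43 \left(4 + 10\right) = \left(-43\right) 14 = -602$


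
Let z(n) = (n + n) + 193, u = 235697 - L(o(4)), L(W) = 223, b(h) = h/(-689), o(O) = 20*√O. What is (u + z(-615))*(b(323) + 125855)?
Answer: 20328916566364/689 ≈ 2.9505e+10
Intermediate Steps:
b(h) = -h/689 (b(h) = h*(-1/689) = -h/689)
u = 235474 (u = 235697 - 1*223 = 235697 - 223 = 235474)
z(n) = 193 + 2*n (z(n) = 2*n + 193 = 193 + 2*n)
(u + z(-615))*(b(323) + 125855) = (235474 + (193 + 2*(-615)))*(-1/689*323 + 125855) = (235474 + (193 - 1230))*(-323/689 + 125855) = (235474 - 1037)*(86713772/689) = 234437*(86713772/689) = 20328916566364/689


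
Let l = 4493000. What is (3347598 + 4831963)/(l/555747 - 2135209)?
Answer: -4545766487067/1186631503123 ≈ -3.8308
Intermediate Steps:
(3347598 + 4831963)/(l/555747 - 2135209) = (3347598 + 4831963)/(4493000/555747 - 2135209) = 8179561/(4493000*(1/555747) - 2135209) = 8179561/(4493000/555747 - 2135209) = 8179561/(-1186631503123/555747) = 8179561*(-555747/1186631503123) = -4545766487067/1186631503123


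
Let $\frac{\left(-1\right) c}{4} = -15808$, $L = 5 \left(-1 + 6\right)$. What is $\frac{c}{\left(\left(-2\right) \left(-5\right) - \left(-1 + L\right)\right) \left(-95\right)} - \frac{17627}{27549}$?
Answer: $\frac{45224591}{964215} \approx 46.903$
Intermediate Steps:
$L = 25$ ($L = 5 \cdot 5 = 25$)
$c = 63232$ ($c = \left(-4\right) \left(-15808\right) = 63232$)
$\frac{c}{\left(\left(-2\right) \left(-5\right) - \left(-1 + L\right)\right) \left(-95\right)} - \frac{17627}{27549} = \frac{63232}{\left(\left(-2\right) \left(-5\right) - \left(-1 + 25\right)\right) \left(-95\right)} - \frac{17627}{27549} = \frac{63232}{\left(10 - 24\right) \left(-95\right)} - \frac{17627}{27549} = \frac{63232}{\left(-14\right) \left(-95\right)} - \frac{17627}{27549} = \frac{63232}{1330} - \frac{17627}{27549} = 63232 \cdot \frac{1}{1330} - \frac{17627}{27549} = \frac{1664}{35} - \frac{17627}{27549} = \frac{45224591}{964215}$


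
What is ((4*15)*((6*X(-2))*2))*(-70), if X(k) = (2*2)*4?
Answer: -806400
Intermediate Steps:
X(k) = 16 (X(k) = 4*4 = 16)
((4*15)*((6*X(-2))*2))*(-70) = ((4*15)*((6*16)*2))*(-70) = (60*(96*2))*(-70) = (60*192)*(-70) = 11520*(-70) = -806400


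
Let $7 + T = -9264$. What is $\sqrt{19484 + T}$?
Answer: $\sqrt{10213} \approx 101.06$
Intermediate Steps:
$T = -9271$ ($T = -7 - 9264 = -9271$)
$\sqrt{19484 + T} = \sqrt{19484 - 9271} = \sqrt{10213}$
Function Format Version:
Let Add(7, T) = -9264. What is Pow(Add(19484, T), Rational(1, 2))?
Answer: Pow(10213, Rational(1, 2)) ≈ 101.06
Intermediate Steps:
T = -9271 (T = Add(-7, -9264) = -9271)
Pow(Add(19484, T), Rational(1, 2)) = Pow(Add(19484, -9271), Rational(1, 2)) = Pow(10213, Rational(1, 2))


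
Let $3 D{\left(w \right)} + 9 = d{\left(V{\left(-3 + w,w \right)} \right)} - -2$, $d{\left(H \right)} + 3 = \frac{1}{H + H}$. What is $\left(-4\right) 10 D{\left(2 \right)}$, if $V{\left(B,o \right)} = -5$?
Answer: $\frac{404}{3} \approx 134.67$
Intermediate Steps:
$d{\left(H \right)} = -3 + \frac{1}{2 H}$ ($d{\left(H \right)} = -3 + \frac{1}{H + H} = -3 + \frac{1}{2 H}$)
$D{\left(w \right)} = - \frac{101}{30}$ ($D{\left(w \right)} = -3 + \frac{\left(-3 + \frac{1}{2 \left(-5\right)}\right) - -2}{3} = -3 + \frac{\left(-3 + \frac{1}{2} \left(- \frac{1}{5}\right)\right) + 2}{3} = -3 + \frac{\left(-3 - \frac{1}{10}\right) + 2}{3} = -3 + \frac{- \frac{31}{10} + 2}{3} = -3 + \frac{1}{3} \left(- \frac{11}{10}\right) = -3 - \frac{11}{30} = - \frac{101}{30}$)
$\left(-4\right) 10 D{\left(2 \right)} = \left(-4\right) 10 \left(- \frac{101}{30}\right) = \left(-40\right) \left(- \frac{101}{30}\right) = \frac{404}{3}$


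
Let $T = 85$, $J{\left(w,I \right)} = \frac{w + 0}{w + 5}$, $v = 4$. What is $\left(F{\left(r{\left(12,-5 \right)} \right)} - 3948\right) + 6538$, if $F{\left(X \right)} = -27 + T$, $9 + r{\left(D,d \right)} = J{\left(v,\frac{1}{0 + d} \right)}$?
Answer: $2648$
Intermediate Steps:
$J{\left(w,I \right)} = \frac{w}{5 + w}$
$r{\left(D,d \right)} = - \frac{77}{9}$ ($r{\left(D,d \right)} = -9 + \frac{4}{5 + 4} = -9 + \frac{4}{9} = - \frac{77}{9}$)
$F{\left(X \right)} = 58$ ($F{\left(X \right)} = -27 + 85 = 58$)
$\left(F{\left(r{\left(12,-5 \right)} \right)} - 3948\right) + 6538 = \left(58 - 3948\right) + 6538 = -3890 + 6538 = 2648$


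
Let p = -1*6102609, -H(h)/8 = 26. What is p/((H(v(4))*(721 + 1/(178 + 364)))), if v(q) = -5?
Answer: 551269013/13547144 ≈ 40.693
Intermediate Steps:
H(h) = -208 (H(h) = -8*26 = -208)
p = -6102609
p/((H(v(4))*(721 + 1/(178 + 364)))) = -6102609*(-1/(208*(721 + 1/(178 + 364)))) = -6102609*(-1/(208*(721 + 1/542))) = -6102609/((-208*390783/542)) = -6102609/(-40641432/271) = -6102609*(-271/40641432) = 551269013/13547144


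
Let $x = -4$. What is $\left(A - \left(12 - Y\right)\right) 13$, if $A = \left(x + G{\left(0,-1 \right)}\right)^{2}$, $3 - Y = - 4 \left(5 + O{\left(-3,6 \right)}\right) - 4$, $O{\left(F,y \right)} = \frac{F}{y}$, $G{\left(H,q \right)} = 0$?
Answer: $377$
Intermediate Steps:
$Y = 25$ ($Y = 3 - \left(- 4 \left(5 - \frac{3}{6}\right) - 4\right) = 3 - \left(- 4 \left(5 - \frac{1}{2}\right) - 4\right) = 3 - \left(\left(-4\right) \frac{9}{2} - 4\right) = 3 - \left(-18 - 4\right) = 3 - -22 = 3 + 22 = 25$)
$A = 16$ ($A = \left(-4 + 0\right)^{2} = \left(-4\right)^{2} = 16$)
$\left(A - \left(12 - Y\right)\right) 13 = \left(16 - \left(12 - 25\right)\right) 13 = \left(16 - -13\right) 13 = \left(16 + 13\right) 13 = 29 \cdot 13 = 377$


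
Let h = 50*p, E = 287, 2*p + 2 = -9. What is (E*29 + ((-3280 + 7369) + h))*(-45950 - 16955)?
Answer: -763477985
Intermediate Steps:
p = -11/2 (p = -1 + (½)*(-9) = -1 - 9/2 = -11/2 ≈ -5.5000)
h = -275 (h = 50*(-11/2) = -275)
(E*29 + ((-3280 + 7369) + h))*(-45950 - 16955) = (287*29 + ((-3280 + 7369) - 275))*(-45950 - 16955) = (8323 + (4089 - 275))*(-62905) = (8323 + 3814)*(-62905) = 12137*(-62905) = -763477985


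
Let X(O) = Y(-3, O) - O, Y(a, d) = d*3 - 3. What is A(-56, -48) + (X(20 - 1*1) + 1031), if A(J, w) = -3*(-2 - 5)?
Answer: 1087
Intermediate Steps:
Y(a, d) = -3 + 3*d (Y(a, d) = 3*d - 3 = -3 + 3*d)
X(O) = -3 + 2*O (X(O) = (-3 + 3*O) - O = -3 + 2*O)
A(J, w) = 21 (A(J, w) = -3*(-7) = 21)
A(-56, -48) + (X(20 - 1*1) + 1031) = 21 + ((-3 + 2*(20 - 1*1)) + 1031) = 21 + ((-3 + 2*(20 - 1)) + 1031) = 21 + ((-3 + 2*19) + 1031) = 21 + ((-3 + 38) + 1031) = 21 + (35 + 1031) = 21 + 1066 = 1087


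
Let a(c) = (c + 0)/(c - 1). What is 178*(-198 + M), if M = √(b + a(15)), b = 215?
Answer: -35244 + 4895*√14/7 ≈ -32628.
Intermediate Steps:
a(c) = c/(-1 + c)
M = 55*√14/14 (M = √(215 + 15/(-1 + 15)) = √(215 + 15/14) = √(3025/14) = 55*√14/14 ≈ 14.699)
178*(-198 + M) = 178*(-198 + 55*√14/14) = -35244 + 4895*√14/7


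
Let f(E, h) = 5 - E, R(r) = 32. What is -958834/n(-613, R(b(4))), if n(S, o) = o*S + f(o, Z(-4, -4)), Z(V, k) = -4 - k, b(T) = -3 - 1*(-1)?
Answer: 958834/19643 ≈ 48.813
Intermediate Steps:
b(T) = -2 (b(T) = -3 + 1 = -2)
n(S, o) = 5 - o + S*o (n(S, o) = o*S + (5 - o) = S*o + (5 - o) = 5 - o + S*o)
-958834/n(-613, R(b(4))) = -958834/(5 - 1*32 - 613*32) = -958834/(5 - 32 - 19616) = -958834/(-19643) = -958834*(-1/19643) = 958834/19643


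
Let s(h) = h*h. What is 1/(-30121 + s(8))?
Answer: -1/30057 ≈ -3.3270e-5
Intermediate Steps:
s(h) = h²
1/(-30121 + s(8)) = 1/(-30121 + 8²) = 1/(-30121 + 64) = 1/(-30057) = -1/30057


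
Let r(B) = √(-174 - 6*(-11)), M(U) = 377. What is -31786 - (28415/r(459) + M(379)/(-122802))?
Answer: -3903383995/122802 + 28415*I*√3/18 ≈ -31786.0 + 2734.2*I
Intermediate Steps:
r(B) = 6*I*√3 (r(B) = √(-174 + 66) = √(-108) = 6*I*√3)
-31786 - (28415/r(459) + M(379)/(-122802)) = -31786 - (28415/((6*I*√3)) + 377/(-122802)) = -31786 - (28415*(-I*√3/18) + 377*(-1/122802)) = -31786 - (-28415*I*√3/18 - 377/122802) = -31786 - (-377/122802 - 28415*I*√3/18) = -31786 + (377/122802 + 28415*I*√3/18) = -3903383995/122802 + 28415*I*√3/18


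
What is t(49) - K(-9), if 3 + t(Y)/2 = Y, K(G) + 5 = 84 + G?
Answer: 22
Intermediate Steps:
K(G) = 79 + G (K(G) = -5 + (84 + G) = 79 + G)
t(Y) = -6 + 2*Y
t(49) - K(-9) = (-6 + 2*49) - (79 - 9) = (-6 + 98) - 1*70 = 92 - 70 = 22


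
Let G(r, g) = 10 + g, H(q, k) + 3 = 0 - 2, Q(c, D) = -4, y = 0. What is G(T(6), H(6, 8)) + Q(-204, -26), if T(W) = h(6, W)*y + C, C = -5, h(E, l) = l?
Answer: 1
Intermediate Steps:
T(W) = -5 (T(W) = W*0 - 5 = 0 - 5 = -5)
H(q, k) = -5 (H(q, k) = -3 + (0 - 2) = -3 - 2 = -5)
G(T(6), H(6, 8)) + Q(-204, -26) = (10 - 5) - 4 = 5 - 4 = 1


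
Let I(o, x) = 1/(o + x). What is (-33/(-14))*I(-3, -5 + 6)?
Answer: -33/28 ≈ -1.1786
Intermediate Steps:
(-33/(-14))*I(-3, -5 + 6) = (-33/(-14))/(-3 + (-5 + 6)) = (-33*(-1/14))/(-3 + 1) = (33/14)/(-2) = (33/14)*(-½) = -33/28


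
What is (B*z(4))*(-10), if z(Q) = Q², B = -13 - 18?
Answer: 4960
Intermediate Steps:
B = -31
(B*z(4))*(-10) = -31*4²*(-10) = -31*16*(-10) = -496*(-10) = 4960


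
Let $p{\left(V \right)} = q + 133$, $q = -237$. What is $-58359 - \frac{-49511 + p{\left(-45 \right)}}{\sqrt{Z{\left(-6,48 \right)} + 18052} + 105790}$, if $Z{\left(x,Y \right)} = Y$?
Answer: $- \frac{13062396997663}{223830120} - \frac{9923 \sqrt{181}}{223830120} \approx -58359.0$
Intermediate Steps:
$p{\left(V \right)} = -104$ ($p{\left(V \right)} = -237 + 133 = -104$)
$-58359 - \frac{-49511 + p{\left(-45 \right)}}{\sqrt{Z{\left(-6,48 \right)} + 18052} + 105790} = -58359 - \frac{-49511 - 104}{\sqrt{48 + 18052} + 105790} = -58359 - - \frac{49615}{\sqrt{18100} + 105790} = -58359 - - \frac{49615}{10 \sqrt{181} + 105790} = -58359 - - \frac{49615}{105790 + 10 \sqrt{181}} = -58359 + \frac{49615}{105790 + 10 \sqrt{181}}$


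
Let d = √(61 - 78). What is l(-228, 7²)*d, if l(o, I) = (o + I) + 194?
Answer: 15*I*√17 ≈ 61.847*I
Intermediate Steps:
d = I*√17 (d = √(-17) = I*√17 ≈ 4.1231*I)
l(o, I) = 194 + I + o (l(o, I) = (I + o) + 194 = 194 + I + o)
l(-228, 7²)*d = (194 + 7² - 228)*(I*√17) = (194 + 49 - 228)*(I*√17) = 15*(I*√17) = 15*I*√17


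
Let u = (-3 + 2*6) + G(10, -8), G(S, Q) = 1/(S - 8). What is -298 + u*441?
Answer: 7783/2 ≈ 3891.5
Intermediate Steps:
G(S, Q) = 1/(-8 + S)
u = 19/2 (u = (-3 + 2*6) + 1/(-8 + 10) = (-3 + 12) + 1/2 = 9 + 1/2 = 19/2 ≈ 9.5000)
-298 + u*441 = -298 + (19/2)*441 = -298 + 8379/2 = 7783/2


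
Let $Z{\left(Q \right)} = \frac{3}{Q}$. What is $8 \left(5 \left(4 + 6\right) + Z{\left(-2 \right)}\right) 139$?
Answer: $53932$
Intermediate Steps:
$8 \left(5 \left(4 + 6\right) + Z{\left(-2 \right)}\right) 139 = 8 \left(5 \left(4 + 6\right) + \frac{3}{-2}\right) 139 = 8 \left(5 \cdot 10 + 3 \left(- \frac{1}{2}\right)\right) 139 = 8 \left(50 - \frac{3}{2}\right) 139 = 8 \cdot \frac{97}{2} \cdot 139 = 388 \cdot 139 = 53932$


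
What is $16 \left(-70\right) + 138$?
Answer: $-982$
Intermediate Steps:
$16 \left(-70\right) + 138 = -1120 + 138 = -982$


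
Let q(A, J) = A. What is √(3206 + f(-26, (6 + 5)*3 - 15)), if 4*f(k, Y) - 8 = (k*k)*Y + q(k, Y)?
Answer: √24974/2 ≈ 79.016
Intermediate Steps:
f(k, Y) = 2 + k/4 + Y*k²/4 (f(k, Y) = 2 + ((k*k)*Y + k)/4 = 2 + (k²*Y + k)/4 = 2 + (Y*k² + k)/4 = 2 + (k + Y*k²)/4 = 2 + (k/4 + Y*k²/4) = 2 + k/4 + Y*k²/4)
√(3206 + f(-26, (6 + 5)*3 - 15)) = √(3206 + (2 + (¼)*(-26) + (¼)*((6 + 5)*3 - 15)*(-26)²)) = √(3206 + (2 - 13/2 + (¼)*(11*3 - 15)*676)) = √(3206 + (2 - 13/2 + (¼)*(33 - 15)*676)) = √(3206 + (2 - 13/2 + (¼)*18*676)) = √(3206 + (2 - 13/2 + 3042)) = √(3206 + 6075/2) = √(12487/2) = √24974/2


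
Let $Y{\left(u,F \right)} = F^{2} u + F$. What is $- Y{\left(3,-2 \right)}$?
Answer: $-10$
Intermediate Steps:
$Y{\left(u,F \right)} = F + u F^{2}$ ($Y{\left(u,F \right)} = u F^{2} + F = F + u F^{2}$)
$- Y{\left(3,-2 \right)} = - \left(-2\right) \left(1 - 6\right) = - \left(-2\right) \left(-5\right) = \left(-1\right) 10 = -10$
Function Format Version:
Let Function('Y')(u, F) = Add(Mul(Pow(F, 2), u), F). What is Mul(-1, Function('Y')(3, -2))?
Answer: -10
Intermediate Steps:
Function('Y')(u, F) = Add(F, Mul(u, Pow(F, 2))) (Function('Y')(u, F) = Add(Mul(u, Pow(F, 2)), F) = Add(F, Mul(u, Pow(F, 2))))
Mul(-1, Function('Y')(3, -2)) = Mul(-1, Mul(-2, Add(1, Mul(-2, 3)))) = Mul(-1, Mul(-2, Add(1, -6))) = Mul(-1, Mul(-2, -5)) = Mul(-1, 10) = -10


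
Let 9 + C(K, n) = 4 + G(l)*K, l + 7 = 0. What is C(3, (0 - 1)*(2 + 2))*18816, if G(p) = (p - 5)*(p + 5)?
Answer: 1260672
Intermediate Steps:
l = -7 (l = -7 + 0 = -7)
G(p) = (-5 + p)*(5 + p)
C(K, n) = -5 + 24*K (C(K, n) = -9 + (4 + (-25 + (-7)**2)*K) = -9 + (4 + (-25 + 49)*K) = -9 + (4 + 24*K) = -5 + 24*K)
C(3, (0 - 1)*(2 + 2))*18816 = (-5 + 24*3)*18816 = (-5 + 72)*18816 = 67*18816 = 1260672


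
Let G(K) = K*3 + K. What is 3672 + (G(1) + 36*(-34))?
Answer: 2452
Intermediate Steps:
G(K) = 4*K (G(K) = 3*K + K = 4*K)
3672 + (G(1) + 36*(-34)) = 3672 + (4*1 + 36*(-34)) = 3672 + (4 - 1224) = 3672 - 1220 = 2452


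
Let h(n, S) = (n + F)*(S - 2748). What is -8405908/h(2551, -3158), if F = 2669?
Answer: 2101477/7707330 ≈ 0.27266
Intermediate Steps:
h(n, S) = (-2748 + S)*(2669 + n) (h(n, S) = (n + 2669)*(S - 2748) = (2669 + n)*(-2748 + S) = (-2748 + S)*(2669 + n))
-8405908/h(2551, -3158) = -8405908/(-7334412 - 2748*2551 + 2669*(-3158) - 3158*2551) = -8405908/(-7334412 - 7010148 - 8428702 - 8056058) = -8405908/(-30829320) = -8405908*(-1/30829320) = 2101477/7707330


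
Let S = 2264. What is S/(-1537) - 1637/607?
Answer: -3890317/932959 ≈ -4.1699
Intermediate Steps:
S/(-1537) - 1637/607 = 2264/(-1537) - 1637/607 = 2264*(-1/1537) - 1637*1/607 = -2264/1537 - 1637/607 = -3890317/932959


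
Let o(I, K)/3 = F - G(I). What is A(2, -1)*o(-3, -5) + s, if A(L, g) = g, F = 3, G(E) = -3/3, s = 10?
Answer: -2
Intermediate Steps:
G(E) = -1 (G(E) = -3*1/3 = -1)
o(I, K) = 12 (o(I, K) = 3*(3 - 1*(-1)) = 3*(3 + 1) = 3*4 = 12)
A(2, -1)*o(-3, -5) + s = -1*12 + 10 = -12 + 10 = -2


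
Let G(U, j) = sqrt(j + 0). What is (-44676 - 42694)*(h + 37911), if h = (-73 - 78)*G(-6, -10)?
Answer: -3312284070 + 13192870*I*sqrt(10) ≈ -3.3123e+9 + 4.1719e+7*I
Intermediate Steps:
G(U, j) = sqrt(j)
h = -151*I*sqrt(10) (h = (-73 - 78)*sqrt(-10) = -151*I*sqrt(10) ≈ -477.5*I)
(-44676 - 42694)*(h + 37911) = (-44676 - 42694)*(-151*I*sqrt(10) + 37911) = -87370*(37911 - 151*I*sqrt(10)) = -3312284070 + 13192870*I*sqrt(10)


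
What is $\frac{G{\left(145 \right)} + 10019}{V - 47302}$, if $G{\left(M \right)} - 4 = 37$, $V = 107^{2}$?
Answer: $- \frac{10060}{35853} \approx -0.28059$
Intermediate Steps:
$V = 11449$
$G{\left(M \right)} = 41$ ($G{\left(M \right)} = 4 + 37 = 41$)
$\frac{G{\left(145 \right)} + 10019}{V - 47302} = \frac{41 + 10019}{11449 - 47302} = \frac{10060}{-35853} = 10060 \left(- \frac{1}{35853}\right) = - \frac{10060}{35853}$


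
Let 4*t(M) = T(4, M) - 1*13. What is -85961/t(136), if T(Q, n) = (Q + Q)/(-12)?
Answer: 1031532/41 ≈ 25159.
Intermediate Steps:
T(Q, n) = -Q/6 (T(Q, n) = (2*Q)*(-1/12) = -Q/6)
t(M) = -41/12 (t(M) = (-1/6*4 - 1*13)/4 = (-2/3 - 13)/4 = (1/4)*(-41/3) = -41/12)
-85961/t(136) = -85961/(-41/12) = -85961*(-12/41) = 1031532/41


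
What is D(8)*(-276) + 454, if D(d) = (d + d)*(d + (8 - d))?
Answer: -34874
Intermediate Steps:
D(d) = 16*d (D(d) = (2*d)*8 = 16*d)
D(8)*(-276) + 454 = (16*8)*(-276) + 454 = 128*(-276) + 454 = -35328 + 454 = -34874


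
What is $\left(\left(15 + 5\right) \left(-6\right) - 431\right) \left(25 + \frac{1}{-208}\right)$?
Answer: $- \frac{2864649}{208} \approx -13772.0$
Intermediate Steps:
$\left(\left(15 + 5\right) \left(-6\right) - 431\right) \left(25 + \frac{1}{-208}\right) = \left(20 \left(-6\right) - 431\right) \left(25 - \frac{1}{208}\right) = \left(-120 - 431\right) \frac{5199}{208} = \left(-551\right) \frac{5199}{208} = - \frac{2864649}{208}$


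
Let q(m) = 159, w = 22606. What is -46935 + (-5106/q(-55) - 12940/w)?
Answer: -28136414781/599059 ≈ -46968.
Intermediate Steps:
-46935 + (-5106/q(-55) - 12940/w) = -46935 + (-5106/159 - 12940/22606) = -46935 + (-5106*1/159 - 12940*1/22606) = -46935 + (-1702/53 - 6470/11303) = -46935 - 19580616/599059 = -28136414781/599059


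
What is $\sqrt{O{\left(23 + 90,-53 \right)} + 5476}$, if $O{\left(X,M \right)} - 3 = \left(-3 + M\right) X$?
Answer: $i \sqrt{849} \approx 29.138 i$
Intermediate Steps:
$O{\left(X,M \right)} = 3 + X \left(-3 + M\right)$ ($O{\left(X,M \right)} = 3 + \left(-3 + M\right) X = 3 + X \left(-3 + M\right)$)
$\sqrt{O{\left(23 + 90,-53 \right)} + 5476} = \sqrt{\left(3 - 3 \left(23 + 90\right) - 53 \left(23 + 90\right)\right) + 5476} = \sqrt{\left(3 - 339 - 5989\right) + 5476} = \sqrt{-6325 + 5476} = \sqrt{-849} = i \sqrt{849}$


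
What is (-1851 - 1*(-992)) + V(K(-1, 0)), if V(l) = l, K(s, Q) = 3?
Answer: -856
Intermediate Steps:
(-1851 - 1*(-992)) + V(K(-1, 0)) = (-1851 - 1*(-992)) + 3 = (-1851 + 992) + 3 = -859 + 3 = -856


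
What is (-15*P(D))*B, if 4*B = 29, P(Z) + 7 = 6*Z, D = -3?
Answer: 10875/4 ≈ 2718.8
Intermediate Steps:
P(Z) = -7 + 6*Z
B = 29/4 (B = (¼)*29 = 29/4 ≈ 7.2500)
(-15*P(D))*B = -15*(-7 + 6*(-3))*(29/4) = -15*(-7 - 18)*(29/4) = -15*(-25)*(29/4) = 375*(29/4) = 10875/4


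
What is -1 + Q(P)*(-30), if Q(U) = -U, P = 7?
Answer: 209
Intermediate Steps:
-1 + Q(P)*(-30) = -1 - 1*7*(-30) = -1 - 7*(-30) = -1 + 210 = 209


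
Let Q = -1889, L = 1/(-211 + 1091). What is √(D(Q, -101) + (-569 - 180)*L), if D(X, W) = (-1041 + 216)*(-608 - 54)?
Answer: √26433618805/220 ≈ 739.02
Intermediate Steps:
L = 1/880 ≈ 0.0011364
D(X, W) = 546150 (D(X, W) = -825*(-662) = 546150)
√(D(Q, -101) + (-569 - 180)*L) = √(546150 + (-569 - 180)*(1/880)) = √(546150 - 749*1/880) = √(546150 - 749/880) = √(480611251/880) = √26433618805/220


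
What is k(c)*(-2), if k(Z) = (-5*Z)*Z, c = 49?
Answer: 24010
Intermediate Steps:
k(Z) = -5*Z²
k(c)*(-2) = -5*49²*(-2) = -5*2401*(-2) = -12005*(-2) = 24010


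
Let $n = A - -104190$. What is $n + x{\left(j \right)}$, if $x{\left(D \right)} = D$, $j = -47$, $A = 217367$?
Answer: $321510$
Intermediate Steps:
$n = 321557$ ($n = 217367 - -104190 = 217367 + 104190 = 321557$)
$n + x{\left(j \right)} = 321557 - 47 = 321510$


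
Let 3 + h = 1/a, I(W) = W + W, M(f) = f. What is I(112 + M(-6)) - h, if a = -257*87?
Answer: 4807186/22359 ≈ 215.00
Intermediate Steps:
I(W) = 2*W
a = -22359
h = -67078/22359 (h = -3 + 1/(-22359) = -3 - 1/22359 = -67078/22359 ≈ -3.0000)
I(112 + M(-6)) - h = 2*(112 - 6) - 1*(-67078/22359) = 2*106 + 67078/22359 = 212 + 67078/22359 = 4807186/22359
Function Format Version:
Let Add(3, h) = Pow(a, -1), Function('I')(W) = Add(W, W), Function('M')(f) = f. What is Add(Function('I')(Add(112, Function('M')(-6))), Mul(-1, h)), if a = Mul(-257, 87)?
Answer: Rational(4807186, 22359) ≈ 215.00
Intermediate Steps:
Function('I')(W) = Mul(2, W)
a = -22359
h = Rational(-67078, 22359) (h = Add(-3, Pow(-22359, -1)) = Add(-3, Rational(-1, 22359)) = Rational(-67078, 22359) ≈ -3.0000)
Add(Function('I')(Add(112, Function('M')(-6))), Mul(-1, h)) = Add(Mul(2, Add(112, -6)), Mul(-1, Rational(-67078, 22359))) = Add(Mul(2, 106), Rational(67078, 22359)) = Add(212, Rational(67078, 22359)) = Rational(4807186, 22359)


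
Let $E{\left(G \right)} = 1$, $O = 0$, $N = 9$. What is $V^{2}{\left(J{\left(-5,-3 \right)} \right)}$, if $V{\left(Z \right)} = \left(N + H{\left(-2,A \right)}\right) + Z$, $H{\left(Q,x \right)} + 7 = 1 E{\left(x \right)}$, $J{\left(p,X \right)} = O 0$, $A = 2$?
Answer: $9$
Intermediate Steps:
$J{\left(p,X \right)} = 0$ ($J{\left(p,X \right)} = 0 \cdot 0 = 0$)
$H{\left(Q,x \right)} = -6$ ($H{\left(Q,x \right)} = -7 + 1 \cdot 1 = -7 + 1 = -6$)
$V{\left(Z \right)} = 3 + Z$ ($V{\left(Z \right)} = \left(9 - 6\right) + Z = 3 + Z$)
$V^{2}{\left(J{\left(-5,-3 \right)} \right)} = \left(3 + 0\right)^{2} = 3^{2} = 9$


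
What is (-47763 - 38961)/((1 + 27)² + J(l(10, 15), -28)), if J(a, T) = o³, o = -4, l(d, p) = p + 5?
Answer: -2409/20 ≈ -120.45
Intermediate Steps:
l(d, p) = 5 + p
J(a, T) = -64 (J(a, T) = (-4)³ = -64)
(-47763 - 38961)/((1 + 27)² + J(l(10, 15), -28)) = (-47763 - 38961)/((1 + 27)² - 64) = -86724/(28² - 64) = -86724/(784 - 64) = -86724/720 = -86724*1/720 = -2409/20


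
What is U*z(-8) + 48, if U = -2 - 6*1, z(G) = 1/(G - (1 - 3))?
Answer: 148/3 ≈ 49.333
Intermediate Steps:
z(G) = 1/(2 + G) (z(G) = 1/(G - 1*(-2)) = 1/(G + 2) = 1/(2 + G))
U = -8 (U = -2 - 6 = -8)
U*z(-8) + 48 = -8/(2 - 8) + 48 = -8/(-6) + 48 = -8*(-⅙) + 48 = 4/3 + 48 = 148/3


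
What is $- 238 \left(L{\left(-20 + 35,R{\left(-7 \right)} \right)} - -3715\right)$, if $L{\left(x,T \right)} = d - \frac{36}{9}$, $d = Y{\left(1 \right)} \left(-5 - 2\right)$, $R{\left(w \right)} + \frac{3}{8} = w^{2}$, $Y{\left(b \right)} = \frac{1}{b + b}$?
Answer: $-882385$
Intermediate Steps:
$Y{\left(b \right)} = \frac{1}{2 b}$
$R{\left(w \right)} = - \frac{3}{8} + w^{2}$
$d = - \frac{7}{2}$ ($d = \frac{1}{2 \cdot 1} \left(-5 - 2\right) = \frac{1}{2} \cdot 1 \left(-7\right) = \frac{1}{2} \left(-7\right) = - \frac{7}{2} \approx -3.5$)
$L{\left(x,T \right)} = - \frac{15}{2}$ ($L{\left(x,T \right)} = - \frac{7}{2} - \frac{36}{9} = - \frac{7}{2} - 4 = - \frac{15}{2}$)
$- 238 \left(L{\left(-20 + 35,R{\left(-7 \right)} \right)} - -3715\right) = - 238 \left(- \frac{15}{2} - -3715\right) = - 238 \left(- \frac{15}{2} + 3715\right) = \left(-238\right) \frac{7415}{2} = -882385$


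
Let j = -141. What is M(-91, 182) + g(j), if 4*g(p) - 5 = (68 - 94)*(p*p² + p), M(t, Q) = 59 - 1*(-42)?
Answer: 72887821/4 ≈ 1.8222e+7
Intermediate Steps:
M(t, Q) = 101 (M(t, Q) = 59 + 42 = 101)
g(p) = 5/4 - 13*p/2 - 13*p³/2 (g(p) = 5/4 + ((68 - 94)*(p*p² + p))/4 = 5/4 + (-26*(p³ + p))/4 = 5/4 + (-26*(p + p³))/4 = 5/4 + (-26*p - 26*p³)/4 = 5/4 + (-13*p/2 - 13*p³/2) = 5/4 - 13*p/2 - 13*p³/2)
M(-91, 182) + g(j) = 101 + (5/4 - 13/2*(-141) - 13/2*(-141)³) = 101 + (5/4 + 1833/2 - 13/2*(-2803221)) = 101 + (5/4 + 1833/2 + 36441873/2) = 101 + 72887417/4 = 72887821/4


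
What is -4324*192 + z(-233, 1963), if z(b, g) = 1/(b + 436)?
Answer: -168532223/203 ≈ -8.3021e+5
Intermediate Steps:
z(b, g) = 1/(436 + b)
-4324*192 + z(-233, 1963) = -4324*192 + 1/(436 - 233) = -830208 + 1/203 = -168532223/203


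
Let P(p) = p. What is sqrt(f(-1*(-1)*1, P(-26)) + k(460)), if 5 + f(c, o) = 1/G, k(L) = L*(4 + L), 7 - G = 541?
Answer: sqrt(60862270326)/534 ≈ 461.99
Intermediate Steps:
G = -534 (G = 7 - 1*541 = 7 - 541 = -534)
f(c, o) = -2671/534 (f(c, o) = -5 + 1/(-534) = -5 - 1/534 = -2671/534)
sqrt(f(-1*(-1)*1, P(-26)) + k(460)) = sqrt(-2671/534 + 460*(4 + 460)) = sqrt(-2671/534 + 460*464) = sqrt(-2671/534 + 213440) = sqrt(113974289/534) = sqrt(60862270326)/534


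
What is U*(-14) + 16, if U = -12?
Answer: 184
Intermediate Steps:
U*(-14) + 16 = -12*(-14) + 16 = 168 + 16 = 184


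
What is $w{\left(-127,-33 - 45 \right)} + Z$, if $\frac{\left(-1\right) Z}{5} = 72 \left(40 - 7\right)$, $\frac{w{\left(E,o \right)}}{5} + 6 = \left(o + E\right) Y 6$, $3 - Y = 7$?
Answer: $12690$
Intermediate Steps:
$Y = -4$ ($Y = 3 - 7 = -4$)
$w{\left(E,o \right)} = -30 - 120 E - 120 o$ ($w{\left(E,o \right)} = -30 + 5 \left(o + E\right) \left(-4\right) 6 = -30 + 5 \left(E + o\right) \left(-4\right) 6 = -30 + 5 \left(- 4 E - 4 o\right) 6 = -30 + 5 \left(- 24 E - 24 o\right) = -30 - \left(120 E + 120 o\right) = -30 - 120 E - 120 o$)
$Z = -11880$ ($Z = - 5 \cdot 72 \left(40 - 7\right) = - 5 \cdot 72 \cdot 33 = \left(-5\right) 2376 = -11880$)
$w{\left(-127,-33 - 45 \right)} + Z = \left(-30 - -15240 - 120 \left(-33 - 45\right)\right) - 11880 = \left(-30 + 15240 - 120 \left(-33 - 45\right)\right) - 11880 = \left(-30 + 15240 - -9360\right) - 11880 = \left(-30 + 15240 + 9360\right) - 11880 = 24570 - 11880 = 12690$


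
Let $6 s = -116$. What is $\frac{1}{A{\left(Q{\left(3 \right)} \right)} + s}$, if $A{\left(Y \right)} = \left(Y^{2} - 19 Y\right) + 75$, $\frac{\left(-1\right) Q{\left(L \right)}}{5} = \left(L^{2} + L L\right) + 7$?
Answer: $\frac{3}{54167} \approx 5.5384 \cdot 10^{-5}$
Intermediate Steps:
$s = - \frac{58}{3}$ ($s = \frac{1}{6} \left(-116\right) = - \frac{58}{3} \approx -19.333$)
$Q{\left(L \right)} = -35 - 10 L^{2}$ ($Q{\left(L \right)} = - 5 \left(\left(L^{2} + L L\right) + 7\right) = - 5 \left(\left(L^{2} + L^{2}\right) + 7\right) = - 5 \left(2 L^{2} + 7\right) = - 5 \left(7 + 2 L^{2}\right) = -35 - 10 L^{2}$)
$A{\left(Y \right)} = 75 + Y^{2} - 19 Y$
$\frac{1}{A{\left(Q{\left(3 \right)} \right)} + s} = \frac{1}{\left(75 + \left(-35 - 10 \cdot 3^{2}\right)^{2} - 19 \left(-35 - 10 \cdot 3^{2}\right)\right) - \frac{58}{3}} = \frac{1}{\left(75 + \left(-35 - 90\right)^{2} - 19 \left(-35 - 90\right)\right) - \frac{58}{3}} = \frac{1}{\left(75 + \left(-125\right)^{2} - -2375\right) - \frac{58}{3}} = \frac{1}{\left(75 + 15625 + 2375\right) - \frac{58}{3}} = \frac{1}{18075 - \frac{58}{3}} = \frac{1}{\frac{54167}{3}} = \frac{3}{54167}$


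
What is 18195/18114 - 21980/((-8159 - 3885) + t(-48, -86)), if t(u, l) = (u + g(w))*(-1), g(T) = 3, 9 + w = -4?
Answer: 205489175/72449962 ≈ 2.8363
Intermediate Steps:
w = -13 (w = -9 - 4 = -13)
t(u, l) = -3 - u (t(u, l) = (u + 3)*(-1) = (3 + u)*(-1) = -3 - u)
18195/18114 - 21980/((-8159 - 3885) + t(-48, -86)) = 18195/18114 - 21980/((-8159 - 3885) + (-3 - 1*(-48))) = 18195*(1/18114) - 21980/(-12044 + (-3 + 48)) = 6065/6038 - 21980/(-12044 + 45) = 6065/6038 - 21980/(-11999) = 6065/6038 - 21980*(-1/11999) = 6065/6038 + 21980/11999 = 205489175/72449962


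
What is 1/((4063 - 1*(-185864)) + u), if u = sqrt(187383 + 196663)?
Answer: 189927/36071881283 - sqrt(384046)/36071881283 ≈ 5.2481e-6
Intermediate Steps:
u = sqrt(384046) ≈ 619.71
1/((4063 - 1*(-185864)) + u) = 1/((4063 - 1*(-185864)) + sqrt(384046)) = 1/((4063 + 185864) + sqrt(384046)) = 1/(189927 + sqrt(384046))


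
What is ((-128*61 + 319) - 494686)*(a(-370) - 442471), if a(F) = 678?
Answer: 221857399775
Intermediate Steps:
((-128*61 + 319) - 494686)*(a(-370) - 442471) = ((-128*61 + 319) - 494686)*(678 - 442471) = ((-7808 + 319) - 494686)*(-441793) = (-7489 - 494686)*(-441793) = -502175*(-441793) = 221857399775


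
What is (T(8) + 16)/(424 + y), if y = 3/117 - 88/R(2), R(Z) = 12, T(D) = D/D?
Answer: 221/5417 ≈ 0.040797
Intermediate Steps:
T(D) = 1
y = -95/13 (y = 3/117 - 88/12 = 3*(1/117) - 88*1/12 = 1/39 - 22/3 = -95/13 ≈ -7.3077)
(T(8) + 16)/(424 + y) = (1 + 16)/(424 - 95/13) = 17/(5417/13) = 17*(13/5417) = 221/5417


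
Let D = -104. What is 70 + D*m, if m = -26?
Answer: 2774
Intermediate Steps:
70 + D*m = 70 - 104*(-26) = 70 + 2704 = 2774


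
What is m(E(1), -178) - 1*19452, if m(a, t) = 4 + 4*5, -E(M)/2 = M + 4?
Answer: -19428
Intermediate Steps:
E(M) = -8 - 2*M (E(M) = -2*(M + 4) = -2*(4 + M) = -8 - 2*M)
m(a, t) = 24 (m(a, t) = 4 + 20 = 24)
m(E(1), -178) - 1*19452 = 24 - 1*19452 = 24 - 19452 = -19428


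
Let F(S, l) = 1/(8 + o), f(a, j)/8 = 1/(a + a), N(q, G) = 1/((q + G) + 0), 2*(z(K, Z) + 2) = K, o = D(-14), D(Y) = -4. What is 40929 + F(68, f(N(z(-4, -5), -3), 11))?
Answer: 163717/4 ≈ 40929.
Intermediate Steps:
o = -4
z(K, Z) = -2 + K/2
N(q, G) = 1/(G + q) (N(q, G) = 1/((G + q) + 0) = 1/(G + q))
f(a, j) = 4/a (f(a, j) = 8/(a + a) = 8/((2*a)) = 8*(1/(2*a)) = 4/a)
F(S, l) = 1/4 (F(S, l) = 1/(8 - 4) = 1/4)
40929 + F(68, f(N(z(-4, -5), -3), 11)) = 40929 + 1/4 = 163717/4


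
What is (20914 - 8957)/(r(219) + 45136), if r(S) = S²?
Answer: 11957/93097 ≈ 0.12844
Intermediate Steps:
(20914 - 8957)/(r(219) + 45136) = (20914 - 8957)/(219² + 45136) = 11957/(47961 + 45136) = 11957/93097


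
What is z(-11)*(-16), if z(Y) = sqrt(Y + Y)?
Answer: -16*I*sqrt(22) ≈ -75.047*I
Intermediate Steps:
z(Y) = sqrt(2)*sqrt(Y) (z(Y) = sqrt(2*Y) = sqrt(2)*sqrt(Y))
z(-11)*(-16) = (sqrt(2)*sqrt(-11))*(-16) = (sqrt(2)*(I*sqrt(11)))*(-16) = (I*sqrt(22))*(-16) = -16*I*sqrt(22)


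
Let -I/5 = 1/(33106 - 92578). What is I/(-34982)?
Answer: -5/2080449504 ≈ -2.4033e-9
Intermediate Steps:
I = 5/59472 (I = -5/(33106 - 92578) = -5/(-59472) = -5*(-1/59472) = 5/59472 ≈ 8.4073e-5)
I/(-34982) = (5/59472)/(-34982) = (5/59472)*(-1/34982) = -5/2080449504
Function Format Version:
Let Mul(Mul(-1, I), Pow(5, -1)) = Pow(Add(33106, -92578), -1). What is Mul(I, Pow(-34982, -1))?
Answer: Rational(-5, 2080449504) ≈ -2.4033e-9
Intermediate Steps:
I = Rational(5, 59472) (I = Mul(-5, Pow(Add(33106, -92578), -1)) = Mul(-5, Pow(-59472, -1)) = Mul(-5, Rational(-1, 59472)) = Rational(5, 59472) ≈ 8.4073e-5)
Mul(I, Pow(-34982, -1)) = Mul(Rational(5, 59472), Pow(-34982, -1)) = Mul(Rational(5, 59472), Rational(-1, 34982)) = Rational(-5, 2080449504)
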